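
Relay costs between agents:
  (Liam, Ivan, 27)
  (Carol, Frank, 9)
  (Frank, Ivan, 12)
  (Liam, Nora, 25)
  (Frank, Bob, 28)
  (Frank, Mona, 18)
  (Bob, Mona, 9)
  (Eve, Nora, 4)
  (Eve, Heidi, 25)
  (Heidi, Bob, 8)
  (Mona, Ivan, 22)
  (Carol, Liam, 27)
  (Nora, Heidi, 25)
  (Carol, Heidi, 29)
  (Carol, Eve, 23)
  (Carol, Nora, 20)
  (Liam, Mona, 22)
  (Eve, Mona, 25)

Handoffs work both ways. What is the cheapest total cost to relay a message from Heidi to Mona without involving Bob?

A few of the Heidi→Mona routes:
Heidi→Carol→Frank→Mona: 29 + 9 + 18 = 56
Heidi→Eve→Mona: 25 + 25 = 50
Heidi→Nora→Eve→Mona: 25 + 4 + 25 = 54
The minimum is 50.

50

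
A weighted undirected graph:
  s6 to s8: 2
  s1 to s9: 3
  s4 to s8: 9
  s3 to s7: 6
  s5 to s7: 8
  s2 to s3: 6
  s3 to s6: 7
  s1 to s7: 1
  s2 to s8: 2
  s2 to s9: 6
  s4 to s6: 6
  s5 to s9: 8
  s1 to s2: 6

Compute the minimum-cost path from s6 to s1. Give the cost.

10

Comparing a few candidate routes:
s6-s8-s2-s9-s1: 2 + 2 + 6 + 3 = 13
s6-s3-s7-s1: 7 + 6 + 1 = 14
s6-s8-s2-s1: 2 + 2 + 6 = 10
The minimum is 10.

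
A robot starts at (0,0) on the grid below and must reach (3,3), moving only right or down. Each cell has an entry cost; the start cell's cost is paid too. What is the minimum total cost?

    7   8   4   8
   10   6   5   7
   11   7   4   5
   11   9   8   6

39

Cheapest: r0c0 r0c1 r0c2 r1c2 r2c2 r2c3 r3c3
  7 + 8 + 4 + 5 + 4 + 5 + 6 = 39
For comparison, the top-then-right route costs 45.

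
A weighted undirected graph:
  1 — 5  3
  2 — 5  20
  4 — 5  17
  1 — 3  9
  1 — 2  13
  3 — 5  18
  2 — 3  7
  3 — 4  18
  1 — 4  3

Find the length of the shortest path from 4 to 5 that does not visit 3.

Candidate routes:
4-1-5: 3 + 3 = 6
4-1-2-5: 3 + 13 + 20 = 36
4-5: 17
The minimum is 6.

6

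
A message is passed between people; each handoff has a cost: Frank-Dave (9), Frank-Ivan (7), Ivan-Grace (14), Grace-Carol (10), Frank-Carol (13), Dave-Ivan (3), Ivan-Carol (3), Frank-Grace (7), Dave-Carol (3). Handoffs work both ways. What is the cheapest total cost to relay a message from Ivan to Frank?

7

Checking several routes:
Ivan -> Carol -> Dave -> Frank: 3 + 3 + 9 = 15
Ivan -> Frank: 7
Ivan -> Carol -> Frank: 3 + 13 = 16
Ivan -> Dave -> Frank: 3 + 9 = 12
The minimum is 7.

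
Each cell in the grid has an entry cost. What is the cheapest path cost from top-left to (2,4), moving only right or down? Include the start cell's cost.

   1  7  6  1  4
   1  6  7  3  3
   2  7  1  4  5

Cheapest: [0,0] → [1,0] → [2,0] → [2,1] → [2,2] → [2,3] → [2,4]
  1 + 1 + 2 + 7 + 1 + 4 + 5 = 21

21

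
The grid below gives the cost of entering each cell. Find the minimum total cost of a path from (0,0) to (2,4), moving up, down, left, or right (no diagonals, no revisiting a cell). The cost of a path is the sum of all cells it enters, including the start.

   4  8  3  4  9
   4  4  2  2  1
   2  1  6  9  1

Cheapest: [0,0]→[1,0]→[1,1]→[1,2]→[1,3]→[1,4]→[2,4]
  4 + 4 + 4 + 2 + 2 + 1 + 1 = 18

18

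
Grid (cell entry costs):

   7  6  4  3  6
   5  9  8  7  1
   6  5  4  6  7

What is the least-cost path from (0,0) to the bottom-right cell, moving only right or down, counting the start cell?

Path (0,0) -> (0,1) -> (0,2) -> (0,3) -> (0,4) -> (1,4) -> (2,4): 7 + 6 + 4 + 3 + 6 + 1 + 7 = 34.

34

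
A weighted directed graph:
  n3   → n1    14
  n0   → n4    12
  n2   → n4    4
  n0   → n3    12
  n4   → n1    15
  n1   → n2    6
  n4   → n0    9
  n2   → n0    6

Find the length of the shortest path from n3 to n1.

14

Paths from n3 to n1:
n3-n1: 14
Shortest: 14.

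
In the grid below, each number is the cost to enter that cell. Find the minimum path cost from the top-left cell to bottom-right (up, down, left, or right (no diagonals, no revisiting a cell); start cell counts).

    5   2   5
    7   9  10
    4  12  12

Cheapest: [0,0] → [0,1] → [0,2] → [1,2] → [2,2]
  5 + 2 + 5 + 10 + 12 = 34

34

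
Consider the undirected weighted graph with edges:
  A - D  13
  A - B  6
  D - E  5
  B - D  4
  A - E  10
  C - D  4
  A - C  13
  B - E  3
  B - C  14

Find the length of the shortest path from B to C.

A few of the B→C routes:
B-A-D-C: 6 + 13 + 4 = 23
B-C: 14
B-A-C: 6 + 13 = 19
B-A-E-D-C: 6 + 10 + 5 + 4 = 25
B-D-C: 4 + 4 = 8
B-E-D-C: 3 + 5 + 4 = 12
Best route has total 8.

8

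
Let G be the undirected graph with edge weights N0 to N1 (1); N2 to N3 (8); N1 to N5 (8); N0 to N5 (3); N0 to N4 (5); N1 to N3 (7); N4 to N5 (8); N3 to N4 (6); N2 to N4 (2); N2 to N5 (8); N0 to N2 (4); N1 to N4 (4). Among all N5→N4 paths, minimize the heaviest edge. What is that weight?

4

Checking several routes:
N5 -> N0 -> N1 -> N3 -> N4: max(3, 1, 7, 6) = 7
N5 -> N0 -> N4: max(3, 5) = 5
N5 -> N0 -> N1 -> N4: max(3, 1, 4) = 4
N5 -> N1 -> N0 -> N2 -> N3 -> N4: max(8, 1, 4, 8, 6) = 8
N5 -> N0 -> N2 -> N4: max(3, 4, 2) = 4
N5 -> N1 -> N4: max(8, 4) = 8
Best route has worst link 4.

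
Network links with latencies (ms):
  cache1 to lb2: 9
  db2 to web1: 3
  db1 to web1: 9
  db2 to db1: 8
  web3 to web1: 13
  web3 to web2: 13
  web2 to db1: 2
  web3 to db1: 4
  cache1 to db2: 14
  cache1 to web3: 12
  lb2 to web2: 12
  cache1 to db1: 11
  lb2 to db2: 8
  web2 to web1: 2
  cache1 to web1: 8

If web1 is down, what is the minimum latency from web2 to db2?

10

Checking several routes:
web2 -> web3 -> db1 -> db2: 13 + 4 + 8 = 25
web2 -> lb2 -> db2: 12 + 8 = 20
web2 -> db1 -> cache1 -> db2: 2 + 11 + 14 = 27
web2 -> db1 -> db2: 2 + 8 = 10
The minimum is 10 ms.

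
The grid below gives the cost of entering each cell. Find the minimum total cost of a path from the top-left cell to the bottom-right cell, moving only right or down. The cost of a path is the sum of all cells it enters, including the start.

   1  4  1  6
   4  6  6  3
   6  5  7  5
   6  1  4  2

22

Cheapest: [0,0] → [0,1] → [0,2] → [0,3] → [1,3] → [2,3] → [3,3]
  1 + 4 + 1 + 6 + 3 + 5 + 2 = 22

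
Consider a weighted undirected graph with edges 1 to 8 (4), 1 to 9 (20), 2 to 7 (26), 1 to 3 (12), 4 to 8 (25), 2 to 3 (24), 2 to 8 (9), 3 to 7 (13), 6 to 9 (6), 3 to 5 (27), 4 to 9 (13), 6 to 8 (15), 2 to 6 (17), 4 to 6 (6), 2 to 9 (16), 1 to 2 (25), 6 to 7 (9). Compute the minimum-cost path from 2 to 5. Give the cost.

51

Some routes from 2 to 5:
2 - 7 - 3 - 5: 26 + 13 + 27 = 66
2 - 3 - 5: 24 + 27 = 51
2 - 1 - 3 - 5: 25 + 12 + 27 = 64
2 - 8 - 1 - 3 - 5: 9 + 4 + 12 + 27 = 52
2 - 6 - 7 - 3 - 5: 17 + 9 + 13 + 27 = 66
2 - 9 - 6 - 7 - 3 - 5: 16 + 6 + 9 + 13 + 27 = 71
Best route has total 51.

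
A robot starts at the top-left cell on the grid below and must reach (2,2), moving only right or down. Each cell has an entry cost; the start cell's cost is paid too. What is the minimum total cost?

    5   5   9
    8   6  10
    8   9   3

28

One optimal route is (0,0) (0,1) (1,1) (2,1) (2,2).
Its cost is 5 + 5 + 6 + 9 + 3 = 28.
(Top row then right column would cost 32.)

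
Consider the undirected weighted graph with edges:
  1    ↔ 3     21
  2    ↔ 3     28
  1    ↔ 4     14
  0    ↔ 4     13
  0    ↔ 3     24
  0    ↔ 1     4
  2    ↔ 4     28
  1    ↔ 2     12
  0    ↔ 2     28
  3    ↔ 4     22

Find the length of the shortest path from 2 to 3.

28

Comparing a few candidate routes:
2 - 4 - 3: 28 + 22 = 50
2 - 1 - 3: 12 + 21 = 33
2 - 3: 28
2 - 1 - 0 - 3: 12 + 4 + 24 = 40
2 - 1 - 0 - 4 - 3: 12 + 4 + 13 + 22 = 51
2 - 1 - 4 - 3: 12 + 14 + 22 = 48
Best route has total 28.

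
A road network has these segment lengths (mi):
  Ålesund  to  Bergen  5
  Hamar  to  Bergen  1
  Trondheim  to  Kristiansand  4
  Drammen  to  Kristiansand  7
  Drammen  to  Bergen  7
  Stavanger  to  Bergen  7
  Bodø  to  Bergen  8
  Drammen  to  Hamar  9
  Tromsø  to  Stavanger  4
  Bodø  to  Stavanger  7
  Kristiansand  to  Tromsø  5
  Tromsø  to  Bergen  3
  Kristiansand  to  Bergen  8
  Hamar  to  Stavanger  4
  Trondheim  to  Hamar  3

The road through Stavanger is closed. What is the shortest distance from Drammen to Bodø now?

15

A few of the Drammen→Bodø routes:
Drammen - Hamar - Bergen - Bodø: 9 + 1 + 8 = 18
Drammen - Kristiansand - Bergen - Bodø: 7 + 8 + 8 = 23
Drammen - Kristiansand - Trondheim - Hamar - Bergen - Bodø: 7 + 4 + 3 + 1 + 8 = 23
Drammen - Kristiansand - Tromsø - Bergen - Bodø: 7 + 5 + 3 + 8 = 23
Drammen - Bergen - Bodø: 7 + 8 = 15
Best route has total 15 mi.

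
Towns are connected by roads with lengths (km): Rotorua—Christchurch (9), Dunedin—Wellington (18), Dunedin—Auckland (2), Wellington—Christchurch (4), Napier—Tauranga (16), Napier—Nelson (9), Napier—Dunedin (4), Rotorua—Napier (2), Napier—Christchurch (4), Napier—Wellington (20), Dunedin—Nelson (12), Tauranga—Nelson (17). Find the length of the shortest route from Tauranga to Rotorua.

A few of the Tauranga→Rotorua routes:
Tauranga -> Nelson -> Dunedin -> Napier -> Rotorua: 17 + 12 + 4 + 2 = 35
Tauranga -> Nelson -> Napier -> Rotorua: 17 + 9 + 2 = 28
Tauranga -> Napier -> Christchurch -> Rotorua: 16 + 4 + 9 = 29
Tauranga -> Nelson -> Napier -> Christchurch -> Rotorua: 17 + 9 + 4 + 9 = 39
Tauranga -> Napier -> Rotorua: 16 + 2 = 18
Best route has total 18 km.

18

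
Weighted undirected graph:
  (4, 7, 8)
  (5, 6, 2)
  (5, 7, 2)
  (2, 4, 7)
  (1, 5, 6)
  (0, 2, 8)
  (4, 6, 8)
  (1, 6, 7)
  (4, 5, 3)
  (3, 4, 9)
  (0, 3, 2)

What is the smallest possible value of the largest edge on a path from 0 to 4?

Routes from 0 to 4:
0→3→4: max(2, 9) = 9
0→2→4: max(8, 7) = 8
Best route has worst link 8.

8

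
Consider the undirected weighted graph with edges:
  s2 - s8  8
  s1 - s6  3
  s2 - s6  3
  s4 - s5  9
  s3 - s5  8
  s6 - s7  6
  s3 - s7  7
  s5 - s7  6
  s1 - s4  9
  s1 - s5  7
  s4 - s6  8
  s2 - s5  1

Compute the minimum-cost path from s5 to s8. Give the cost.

Some routes from s5 to s8:
s5-s1-s6-s2-s8: 7 + 3 + 3 + 8 = 21
s5-s2-s8: 1 + 8 = 9
s5-s4-s6-s2-s8: 9 + 8 + 3 + 8 = 28
s5-s7-s6-s2-s8: 6 + 6 + 3 + 8 = 23
Shortest: 9.

9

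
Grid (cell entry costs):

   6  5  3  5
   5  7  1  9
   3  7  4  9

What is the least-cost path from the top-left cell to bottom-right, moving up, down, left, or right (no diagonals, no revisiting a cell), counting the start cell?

Best path: r0c0 → r0c1 → r0c2 → r1c2 → r2c2 → r2c3
Cost: 6 + 5 + 3 + 1 + 4 + 9 = 28

28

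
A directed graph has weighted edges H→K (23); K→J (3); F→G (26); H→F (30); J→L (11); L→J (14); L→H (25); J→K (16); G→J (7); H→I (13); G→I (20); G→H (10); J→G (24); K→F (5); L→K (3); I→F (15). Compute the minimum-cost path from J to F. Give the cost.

A few of the J→F routes:
J - L - K - F: 11 + 3 + 5 = 19
J - K - F: 16 + 5 = 21
J - G - I - F: 24 + 20 + 15 = 59
Best route has total 19.

19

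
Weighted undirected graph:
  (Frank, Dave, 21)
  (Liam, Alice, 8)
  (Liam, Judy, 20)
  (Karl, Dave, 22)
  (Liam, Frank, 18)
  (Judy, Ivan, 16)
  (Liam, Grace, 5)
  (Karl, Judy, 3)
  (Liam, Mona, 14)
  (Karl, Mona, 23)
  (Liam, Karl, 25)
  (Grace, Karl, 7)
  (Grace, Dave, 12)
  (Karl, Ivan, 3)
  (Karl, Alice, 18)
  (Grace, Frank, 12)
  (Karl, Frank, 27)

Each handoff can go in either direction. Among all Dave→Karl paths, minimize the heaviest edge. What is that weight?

Comparing a few candidate routes:
Dave - Grace - Frank - Liam - Alice - Karl: max(12, 12, 18, 8, 18) = 18
Dave - Grace - Karl: max(12, 7) = 12
Dave - Grace - Frank - Liam - Judy - Ivan - Karl: max(12, 12, 18, 20, 16, 3) = 20
Dave - Grace - Liam - Alice - Karl: max(12, 5, 8, 18) = 18
Dave - Grace - Liam - Judy - Karl: max(12, 5, 20, 3) = 20
Dave - Grace - Frank - Liam - Judy - Karl: max(12, 12, 18, 20, 3) = 20
Best route has worst link 12.

12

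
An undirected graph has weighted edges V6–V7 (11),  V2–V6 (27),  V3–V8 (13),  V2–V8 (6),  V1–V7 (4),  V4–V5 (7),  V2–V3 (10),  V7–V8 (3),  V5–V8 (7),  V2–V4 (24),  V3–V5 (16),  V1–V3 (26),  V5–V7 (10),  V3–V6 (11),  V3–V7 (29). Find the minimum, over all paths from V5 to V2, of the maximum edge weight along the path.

Checking several routes:
V5→V7→V6→V3→V2: max(10, 11, 11, 10) = 11
V5→V8→V7→V6→V3→V2: max(7, 3, 11, 11, 10) = 11
V5→V8→V3→V2: max(7, 13, 10) = 13
V5→V8→V2: max(7, 6) = 7
V5→V7→V8→V2: max(10, 3, 6) = 10
The minimum achievable maximum is 7.

7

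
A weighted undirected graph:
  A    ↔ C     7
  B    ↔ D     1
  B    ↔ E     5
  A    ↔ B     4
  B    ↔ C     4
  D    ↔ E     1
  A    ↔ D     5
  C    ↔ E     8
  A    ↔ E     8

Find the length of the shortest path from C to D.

Comparing a few candidate routes:
C → B → E → D: 4 + 5 + 1 = 10
C → E → D: 8 + 1 = 9
C → B → D: 4 + 1 = 5
Best route has total 5.

5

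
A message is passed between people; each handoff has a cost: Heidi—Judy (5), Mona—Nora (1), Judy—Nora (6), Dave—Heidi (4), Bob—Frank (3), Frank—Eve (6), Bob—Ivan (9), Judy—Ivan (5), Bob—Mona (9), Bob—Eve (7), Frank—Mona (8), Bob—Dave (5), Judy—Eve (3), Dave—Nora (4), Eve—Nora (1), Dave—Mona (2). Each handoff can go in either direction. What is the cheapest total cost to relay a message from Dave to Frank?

8

Comparing a few candidate routes:
Dave→Mona→Nora→Eve→Frank: 2 + 1 + 1 + 6 = 10
Dave→Bob→Frank: 5 + 3 = 8
Dave→Mona→Frank: 2 + 8 = 10
Best route has total 8.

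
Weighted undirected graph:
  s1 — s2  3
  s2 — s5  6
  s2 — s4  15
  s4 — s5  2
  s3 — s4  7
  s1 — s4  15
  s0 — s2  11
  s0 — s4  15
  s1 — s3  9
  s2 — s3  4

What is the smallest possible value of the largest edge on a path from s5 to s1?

6

Checking several routes:
s5 - s2 - s3 - s1: max(6, 4, 9) = 9
s5 - s4 - s3 - s1: max(2, 7, 9) = 9
s5 - s4 - s3 - s2 - s1: max(2, 7, 4, 3) = 7
s5 - s2 - s1: max(6, 3) = 6
Best route has worst link 6.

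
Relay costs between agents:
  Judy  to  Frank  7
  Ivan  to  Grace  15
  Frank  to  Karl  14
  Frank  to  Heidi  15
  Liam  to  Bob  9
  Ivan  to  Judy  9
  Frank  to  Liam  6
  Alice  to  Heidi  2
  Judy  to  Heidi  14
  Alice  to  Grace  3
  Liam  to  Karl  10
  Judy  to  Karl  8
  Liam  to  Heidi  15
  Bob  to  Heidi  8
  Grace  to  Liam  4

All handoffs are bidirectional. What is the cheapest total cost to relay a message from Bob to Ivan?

Comparing a few candidate routes:
Bob -> Heidi -> Alice -> Grace -> Ivan: 8 + 2 + 3 + 15 = 28
Bob -> Liam -> Frank -> Judy -> Ivan: 9 + 6 + 7 + 9 = 31
Bob -> Liam -> Grace -> Ivan: 9 + 4 + 15 = 28
Bob -> Heidi -> Judy -> Ivan: 8 + 14 + 9 = 31
Bob -> Liam -> Karl -> Judy -> Ivan: 9 + 10 + 8 + 9 = 36
Bob -> Heidi -> Alice -> Grace -> Liam -> Frank -> Judy -> Ivan: 8 + 2 + 3 + 4 + 6 + 7 + 9 = 39
Best route has total 28.

28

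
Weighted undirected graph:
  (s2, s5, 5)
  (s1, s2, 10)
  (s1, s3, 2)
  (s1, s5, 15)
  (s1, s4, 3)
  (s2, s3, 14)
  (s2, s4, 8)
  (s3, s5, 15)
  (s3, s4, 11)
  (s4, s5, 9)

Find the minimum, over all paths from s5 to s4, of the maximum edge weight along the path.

A few of the s5→s4 routes:
s5 -> s2 -> s1 -> s3 -> s4: max(5, 10, 2, 11) = 11
s5 -> s2 -> s1 -> s4: max(5, 10, 3) = 10
s5 -> s4: max(9) = 9
s5 -> s2 -> s4: max(5, 8) = 8
Smallest bottleneck: 8.

8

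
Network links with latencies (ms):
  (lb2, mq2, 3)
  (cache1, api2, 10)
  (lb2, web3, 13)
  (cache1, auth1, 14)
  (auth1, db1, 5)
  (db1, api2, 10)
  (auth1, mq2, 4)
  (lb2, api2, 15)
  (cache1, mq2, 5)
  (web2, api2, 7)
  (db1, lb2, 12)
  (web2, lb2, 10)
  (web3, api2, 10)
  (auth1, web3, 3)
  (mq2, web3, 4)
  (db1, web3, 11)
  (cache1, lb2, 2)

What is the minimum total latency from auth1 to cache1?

9

Checking several routes:
auth1-mq2-lb2-cache1: 4 + 3 + 2 = 9
auth1-mq2-cache1: 4 + 5 = 9
auth1-web3-mq2-lb2-cache1: 3 + 4 + 3 + 2 = 12
auth1-web3-mq2-cache1: 3 + 4 + 5 = 12
Shortest: 9 ms.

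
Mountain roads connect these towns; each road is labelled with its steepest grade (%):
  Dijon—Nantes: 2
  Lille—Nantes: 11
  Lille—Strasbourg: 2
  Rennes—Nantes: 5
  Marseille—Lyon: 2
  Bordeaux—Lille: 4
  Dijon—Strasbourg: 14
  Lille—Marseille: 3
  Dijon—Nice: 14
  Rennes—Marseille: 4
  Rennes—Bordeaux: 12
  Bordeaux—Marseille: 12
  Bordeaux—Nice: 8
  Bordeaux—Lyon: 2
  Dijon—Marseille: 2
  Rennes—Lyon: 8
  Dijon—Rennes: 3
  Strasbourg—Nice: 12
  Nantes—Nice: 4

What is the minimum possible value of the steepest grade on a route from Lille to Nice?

4

A few of the Lille→Nice routes:
Lille -> Bordeaux -> Lyon -> Marseille -> Rennes -> Dijon -> Nantes -> Nice: max(4, 2, 2, 4, 3, 2, 4) = 4
Lille -> Bordeaux -> Lyon -> Marseille -> Dijon -> Nantes -> Nice: max(4, 2, 2, 2, 2, 4) = 4
Lille -> Marseille -> Rennes -> Dijon -> Nantes -> Nice: max(3, 4, 3, 2, 4) = 4
Smallest bottleneck: 4%.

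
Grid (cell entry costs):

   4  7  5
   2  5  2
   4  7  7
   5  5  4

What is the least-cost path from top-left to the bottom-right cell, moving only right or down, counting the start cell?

Path (0,0) -> (1,0) -> (1,1) -> (1,2) -> (2,2) -> (3,2): 4 + 2 + 5 + 2 + 7 + 4 = 24.
For comparison, the top-then-right route costs 29.

24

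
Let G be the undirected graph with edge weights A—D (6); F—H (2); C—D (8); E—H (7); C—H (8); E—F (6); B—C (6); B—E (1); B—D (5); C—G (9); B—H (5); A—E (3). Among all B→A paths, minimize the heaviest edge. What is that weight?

Checking several routes:
B → E → A: max(1, 3) = 3
B → D → A: max(5, 6) = 6
B → H → F → E → A: max(5, 2, 6, 3) = 6
Smallest bottleneck: 3.

3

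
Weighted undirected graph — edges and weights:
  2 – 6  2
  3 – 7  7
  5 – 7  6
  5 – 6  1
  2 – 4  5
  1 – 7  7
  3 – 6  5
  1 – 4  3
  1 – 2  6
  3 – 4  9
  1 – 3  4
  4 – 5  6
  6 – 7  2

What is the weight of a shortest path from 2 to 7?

4

Comparing a few candidate routes:
2 → 4 → 5 → 6 → 7: 5 + 6 + 1 + 2 = 14
2 → 6 → 5 → 7: 2 + 1 + 6 = 9
2 → 6 → 7: 2 + 2 = 4
2 → 1 → 7: 6 + 7 = 13
2 → 6 → 3 → 7: 2 + 5 + 7 = 14
The minimum is 4.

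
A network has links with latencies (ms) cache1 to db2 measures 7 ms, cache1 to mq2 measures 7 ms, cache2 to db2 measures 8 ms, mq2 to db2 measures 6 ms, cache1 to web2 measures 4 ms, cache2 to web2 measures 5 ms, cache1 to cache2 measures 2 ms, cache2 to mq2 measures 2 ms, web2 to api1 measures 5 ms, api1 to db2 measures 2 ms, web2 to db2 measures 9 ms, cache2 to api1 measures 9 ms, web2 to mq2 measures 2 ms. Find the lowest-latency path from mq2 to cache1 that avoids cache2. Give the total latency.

Some routes from mq2 to cache1 avoiding cache2:
mq2-cache1: 7
mq2-web2-db2-cache1: 2 + 9 + 7 = 18
mq2-db2-cache1: 6 + 7 = 13
mq2-web2-api1-db2-cache1: 2 + 5 + 2 + 7 = 16
mq2-web2-cache1: 2 + 4 = 6
mq2-db2-api1-web2-cache1: 6 + 2 + 5 + 4 = 17
The minimum is 6 ms.

6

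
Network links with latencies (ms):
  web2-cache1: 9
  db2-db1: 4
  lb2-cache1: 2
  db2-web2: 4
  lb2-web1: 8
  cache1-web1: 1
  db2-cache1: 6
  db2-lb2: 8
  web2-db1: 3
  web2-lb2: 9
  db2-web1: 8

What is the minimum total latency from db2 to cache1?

A few of the db2→cache1 routes:
db2 -> web2 -> cache1: 4 + 9 = 13
db2 -> web1 -> cache1: 8 + 1 = 9
db2 -> cache1: 6
db2 -> lb2 -> cache1: 8 + 2 = 10
Shortest: 6 ms.

6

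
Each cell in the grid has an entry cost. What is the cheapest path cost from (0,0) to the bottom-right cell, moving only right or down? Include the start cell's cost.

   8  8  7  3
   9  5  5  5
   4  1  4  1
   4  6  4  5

Take [0,0] [0,1] [1,1] [2,1] [2,2] [2,3] [3,3] for a total of 8 + 8 + 5 + 1 + 4 + 1 + 5 = 32.
(Top row then right column would cost 37.)

32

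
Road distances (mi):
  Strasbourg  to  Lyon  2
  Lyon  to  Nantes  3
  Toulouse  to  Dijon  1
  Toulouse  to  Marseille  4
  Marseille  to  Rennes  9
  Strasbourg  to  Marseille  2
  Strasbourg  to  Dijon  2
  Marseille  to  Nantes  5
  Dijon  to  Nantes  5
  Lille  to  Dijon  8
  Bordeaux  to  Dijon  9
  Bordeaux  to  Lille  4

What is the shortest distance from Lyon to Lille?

12

Checking several routes:
Lyon - Nantes - Dijon - Lille: 3 + 5 + 8 = 16
Lyon - Strasbourg - Dijon - Lille: 2 + 2 + 8 = 12
Lyon - Nantes - Dijon - Bordeaux - Lille: 3 + 5 + 9 + 4 = 21
Lyon - Strasbourg - Dijon - Bordeaux - Lille: 2 + 2 + 9 + 4 = 17
Lyon - Nantes - Marseille - Strasbourg - Dijon - Lille: 3 + 5 + 2 + 2 + 8 = 20
Lyon - Strasbourg - Marseille - Toulouse - Dijon - Lille: 2 + 2 + 4 + 1 + 8 = 17
The minimum is 12 mi.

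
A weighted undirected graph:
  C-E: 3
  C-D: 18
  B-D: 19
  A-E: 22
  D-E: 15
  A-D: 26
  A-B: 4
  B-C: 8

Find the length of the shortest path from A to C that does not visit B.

25

Routes from A to C avoiding B:
A -> E -> C: 22 + 3 = 25
A -> E -> D -> C: 22 + 15 + 18 = 55
A -> D -> E -> C: 26 + 15 + 3 = 44
A -> D -> C: 26 + 18 = 44
Best route has total 25.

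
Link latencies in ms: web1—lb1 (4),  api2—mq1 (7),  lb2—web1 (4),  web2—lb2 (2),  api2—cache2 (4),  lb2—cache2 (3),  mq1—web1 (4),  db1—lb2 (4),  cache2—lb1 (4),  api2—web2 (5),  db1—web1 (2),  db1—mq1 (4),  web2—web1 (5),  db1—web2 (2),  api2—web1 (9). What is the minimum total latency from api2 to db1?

7

Some routes from api2 to db1:
api2→cache2→lb2→web2→db1: 4 + 3 + 2 + 2 = 11
api2→web2→db1: 5 + 2 = 7
api2→web2→lb2→db1: 5 + 2 + 4 = 11
api2→mq1→db1: 7 + 4 = 11
api2→cache2→lb2→db1: 4 + 3 + 4 = 11
api2→web1→db1: 9 + 2 = 11
Shortest: 7 ms.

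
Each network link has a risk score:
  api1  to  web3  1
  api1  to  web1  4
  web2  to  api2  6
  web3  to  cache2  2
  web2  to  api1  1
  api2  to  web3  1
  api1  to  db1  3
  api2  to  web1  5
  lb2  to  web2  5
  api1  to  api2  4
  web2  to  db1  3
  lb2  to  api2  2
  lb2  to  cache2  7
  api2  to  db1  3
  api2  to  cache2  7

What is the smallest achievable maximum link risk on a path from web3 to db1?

3

Comparing a few candidate routes:
web3 → api2 → api1 → db1: max(1, 4, 3) = 4
web3 → api2 → db1: max(1, 3) = 3
web3 → api1 → api2 → db1: max(1, 4, 3) = 4
web3 → api1 → web2 → db1: max(1, 1, 3) = 3
web3 → api2 → api1 → web2 → db1: max(1, 4, 1, 3) = 4
web3 → api1 → db1: max(1, 3) = 3
Smallest bottleneck: 3.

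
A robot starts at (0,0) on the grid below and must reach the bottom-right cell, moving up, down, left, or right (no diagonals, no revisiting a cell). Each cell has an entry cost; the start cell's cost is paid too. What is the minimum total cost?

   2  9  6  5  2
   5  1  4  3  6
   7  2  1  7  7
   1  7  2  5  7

Cheapest: [0,0] -> [1,0] -> [1,1] -> [2,1] -> [2,2] -> [3,2] -> [3,3] -> [3,4]
  2 + 5 + 1 + 2 + 1 + 2 + 5 + 7 = 25

25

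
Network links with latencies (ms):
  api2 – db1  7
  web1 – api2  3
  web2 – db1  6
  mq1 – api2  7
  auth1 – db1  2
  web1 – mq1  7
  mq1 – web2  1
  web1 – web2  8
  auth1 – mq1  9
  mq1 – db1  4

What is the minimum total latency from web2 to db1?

Comparing a few candidate routes:
web2-mq1-auth1-db1: 1 + 9 + 2 = 12
web2-db1: 6
web2-mq1-api2-db1: 1 + 7 + 7 = 15
web2-mq1-db1: 1 + 4 = 5
Shortest: 5 ms.

5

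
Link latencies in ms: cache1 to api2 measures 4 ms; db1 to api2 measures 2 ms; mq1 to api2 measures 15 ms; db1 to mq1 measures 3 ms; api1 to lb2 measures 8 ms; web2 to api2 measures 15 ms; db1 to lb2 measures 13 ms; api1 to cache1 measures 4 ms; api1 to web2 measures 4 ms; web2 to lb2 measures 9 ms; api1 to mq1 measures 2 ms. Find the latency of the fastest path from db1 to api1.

Some routes from db1 to api1:
db1-lb2-web2-api1: 13 + 9 + 4 = 26
db1-api2-web2-api1: 2 + 15 + 4 = 21
db1-api2-mq1-api1: 2 + 15 + 2 = 19
db1-api2-cache1-api1: 2 + 4 + 4 = 10
db1-lb2-api1: 13 + 8 = 21
db1-mq1-api1: 3 + 2 = 5
Best route has total 5 ms.

5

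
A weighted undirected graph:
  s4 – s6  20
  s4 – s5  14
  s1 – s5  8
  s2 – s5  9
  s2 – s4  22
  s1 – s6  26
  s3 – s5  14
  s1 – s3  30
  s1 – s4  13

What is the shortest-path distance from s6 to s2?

Comparing a few candidate routes:
s6 -> s1 -> s5 -> s2: 26 + 8 + 9 = 43
s6 -> s4 -> s2: 20 + 22 = 42
s6 -> s4 -> s5 -> s2: 20 + 14 + 9 = 43
s6 -> s4 -> s1 -> s5 -> s2: 20 + 13 + 8 + 9 = 50
The minimum is 42.

42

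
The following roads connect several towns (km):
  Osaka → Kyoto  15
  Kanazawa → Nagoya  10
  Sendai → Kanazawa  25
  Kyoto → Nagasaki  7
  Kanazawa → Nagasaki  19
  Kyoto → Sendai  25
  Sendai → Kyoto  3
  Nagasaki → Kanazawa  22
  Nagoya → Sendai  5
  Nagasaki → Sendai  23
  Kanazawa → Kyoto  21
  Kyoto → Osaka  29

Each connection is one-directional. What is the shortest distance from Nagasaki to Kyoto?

Routes from Nagasaki to Kyoto:
Nagasaki-Kanazawa-Nagoya-Sendai-Kyoto: 22 + 10 + 5 + 3 = 40
Nagasaki-Kanazawa-Kyoto: 22 + 21 = 43
Nagasaki-Sendai-Kanazawa-Kyoto: 23 + 25 + 21 = 69
Nagasaki-Sendai-Kyoto: 23 + 3 = 26
Shortest: 26 km.

26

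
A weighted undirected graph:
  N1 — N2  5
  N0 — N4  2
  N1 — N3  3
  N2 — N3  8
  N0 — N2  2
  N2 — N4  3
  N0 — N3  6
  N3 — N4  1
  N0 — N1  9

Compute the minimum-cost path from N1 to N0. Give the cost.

6

Some routes from N1 to N0:
N1 -> N3 -> N4 -> N2 -> N0: 3 + 1 + 3 + 2 = 9
N1 -> N2 -> N0: 5 + 2 = 7
N1 -> N3 -> N0: 3 + 6 = 9
N1 -> N3 -> N4 -> N0: 3 + 1 + 2 = 6
N1 -> N2 -> N4 -> N0: 5 + 3 + 2 = 10
N1 -> N0: 9
Shortest: 6.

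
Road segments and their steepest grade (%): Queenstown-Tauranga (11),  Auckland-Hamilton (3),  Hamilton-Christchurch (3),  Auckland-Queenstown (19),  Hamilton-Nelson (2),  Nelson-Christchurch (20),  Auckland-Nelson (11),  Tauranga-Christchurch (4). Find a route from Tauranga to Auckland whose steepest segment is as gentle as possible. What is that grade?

A few of the Tauranga→Auckland routes:
Tauranga → Christchurch → Nelson → Auckland: max(4, 20, 11) = 20
Tauranga → Christchurch → Hamilton → Auckland: max(4, 3, 3) = 4
Tauranga → Queenstown → Auckland: max(11, 19) = 19
Tauranga → Christchurch → Hamilton → Nelson → Auckland: max(4, 3, 2, 11) = 11
The minimum achievable maximum is 4%.

4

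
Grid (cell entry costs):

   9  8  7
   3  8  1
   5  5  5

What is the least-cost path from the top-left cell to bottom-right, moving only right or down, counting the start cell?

26

Best path: [0,0] [1,0] [1,1] [1,2] [2,2]
Cost: 9 + 3 + 8 + 1 + 5 = 26
For comparison, the top-then-right route costs 30.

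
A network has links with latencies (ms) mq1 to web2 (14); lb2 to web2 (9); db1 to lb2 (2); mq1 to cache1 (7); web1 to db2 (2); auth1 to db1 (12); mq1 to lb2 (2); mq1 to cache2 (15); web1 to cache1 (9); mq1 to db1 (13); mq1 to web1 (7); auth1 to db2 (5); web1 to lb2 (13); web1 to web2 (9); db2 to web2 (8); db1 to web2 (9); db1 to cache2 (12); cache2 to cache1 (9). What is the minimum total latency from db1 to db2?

Comparing a few candidate routes:
db1→lb2→web1→db2: 2 + 13 + 2 = 17
db1→lb2→web2→db2: 2 + 9 + 8 = 19
db1→web2→db2: 9 + 8 = 17
db1→lb2→mq1→web1→db2: 2 + 2 + 7 + 2 = 13
db1→auth1→db2: 12 + 5 = 17
Shortest: 13 ms.

13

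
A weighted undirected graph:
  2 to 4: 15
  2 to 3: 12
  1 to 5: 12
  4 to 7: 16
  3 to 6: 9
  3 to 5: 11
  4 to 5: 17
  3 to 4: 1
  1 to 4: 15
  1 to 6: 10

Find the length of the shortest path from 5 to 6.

Some routes from 5 to 6:
5 -> 4 -> 3 -> 6: 17 + 1 + 9 = 27
5 -> 1 -> 4 -> 3 -> 6: 12 + 15 + 1 + 9 = 37
5 -> 3 -> 6: 11 + 9 = 20
5 -> 4 -> 1 -> 6: 17 + 15 + 10 = 42
5 -> 1 -> 6: 12 + 10 = 22
5 -> 3 -> 4 -> 1 -> 6: 11 + 1 + 15 + 10 = 37
The minimum is 20.

20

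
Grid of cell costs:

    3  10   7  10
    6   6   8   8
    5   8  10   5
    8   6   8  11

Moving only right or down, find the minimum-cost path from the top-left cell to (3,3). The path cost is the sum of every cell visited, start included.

One optimal route is [0,0]→[1,0]→[1,1]→[1,2]→[1,3]→[2,3]→[3,3].
Its cost is 3 + 6 + 6 + 8 + 8 + 5 + 11 = 47.

47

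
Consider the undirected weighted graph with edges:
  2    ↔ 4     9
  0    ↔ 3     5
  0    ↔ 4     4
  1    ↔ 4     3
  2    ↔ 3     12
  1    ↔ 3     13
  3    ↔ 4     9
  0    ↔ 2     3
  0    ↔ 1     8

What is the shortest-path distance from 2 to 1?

A few of the 2→1 routes:
2-0-1: 3 + 8 = 11
2-0-4-1: 3 + 4 + 3 = 10
2-0-3-4-1: 3 + 5 + 9 + 3 = 20
2-4-1: 9 + 3 = 12
Best route has total 10.

10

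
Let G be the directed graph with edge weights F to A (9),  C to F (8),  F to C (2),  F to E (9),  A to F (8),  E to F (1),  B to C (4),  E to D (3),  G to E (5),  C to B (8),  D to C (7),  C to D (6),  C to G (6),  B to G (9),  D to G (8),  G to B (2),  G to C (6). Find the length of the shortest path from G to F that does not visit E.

Paths from G to F avoiding E:
G-C-F: 6 + 8 = 14
G-B-C-F: 2 + 4 + 8 = 14
Shortest: 14.

14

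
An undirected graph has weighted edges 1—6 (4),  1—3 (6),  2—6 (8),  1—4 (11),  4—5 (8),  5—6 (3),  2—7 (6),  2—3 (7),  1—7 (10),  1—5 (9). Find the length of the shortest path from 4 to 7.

21

Comparing a few candidate routes:
4-5-6-2-7: 8 + 3 + 8 + 6 = 25
4-5-6-1-7: 8 + 3 + 4 + 10 = 25
4-1-6-2-7: 11 + 4 + 8 + 6 = 29
4-1-7: 11 + 10 = 21
4-5-1-7: 8 + 9 + 10 = 27
Best route has total 21.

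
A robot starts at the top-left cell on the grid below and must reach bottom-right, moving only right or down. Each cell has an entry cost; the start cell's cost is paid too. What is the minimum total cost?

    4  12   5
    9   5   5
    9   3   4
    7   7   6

31

Path (0,0) → (1,0) → (1,1) → (2,1) → (2,2) → (3,2): 4 + 9 + 5 + 3 + 4 + 6 = 31.
(Top row then right column would cost 36.)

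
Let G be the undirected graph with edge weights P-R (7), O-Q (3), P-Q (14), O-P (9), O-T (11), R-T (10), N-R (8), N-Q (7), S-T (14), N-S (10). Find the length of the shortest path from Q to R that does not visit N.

Comparing a few candidate routes:
Q→O→P→R: 3 + 9 + 7 = 19
Q→P→R: 14 + 7 = 21
Q→O→T→R: 3 + 11 + 10 = 24
The minimum is 19.

19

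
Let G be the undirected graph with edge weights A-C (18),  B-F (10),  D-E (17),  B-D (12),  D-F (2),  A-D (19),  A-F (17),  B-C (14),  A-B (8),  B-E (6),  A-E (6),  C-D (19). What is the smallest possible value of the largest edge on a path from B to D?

Checking several routes:
B-D: max(12) = 12
B-F-D: max(10, 2) = 10
B-A-E-D: max(8, 6, 17) = 17
B-A-F-D: max(8, 17, 2) = 17
The minimum achievable maximum is 10.

10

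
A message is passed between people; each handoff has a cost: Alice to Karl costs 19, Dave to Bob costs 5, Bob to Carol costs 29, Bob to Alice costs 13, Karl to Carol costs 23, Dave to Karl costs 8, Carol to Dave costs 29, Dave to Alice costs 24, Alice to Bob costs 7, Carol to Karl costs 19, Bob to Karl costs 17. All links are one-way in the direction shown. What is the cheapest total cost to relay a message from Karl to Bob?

Candidate routes:
Karl-Carol-Dave-Alice-Bob: 23 + 29 + 24 + 7 = 83
Karl-Carol-Dave-Bob: 23 + 29 + 5 = 57
Shortest: 57.

57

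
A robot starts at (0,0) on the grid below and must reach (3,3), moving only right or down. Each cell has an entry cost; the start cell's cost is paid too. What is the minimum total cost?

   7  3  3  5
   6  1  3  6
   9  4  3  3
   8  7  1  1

19

Cheapest: r0c0 -> r0c1 -> r1c1 -> r1c2 -> r2c2 -> r3c2 -> r3c3
  7 + 3 + 1 + 3 + 3 + 1 + 1 = 19
(Top row then right column would cost 28.)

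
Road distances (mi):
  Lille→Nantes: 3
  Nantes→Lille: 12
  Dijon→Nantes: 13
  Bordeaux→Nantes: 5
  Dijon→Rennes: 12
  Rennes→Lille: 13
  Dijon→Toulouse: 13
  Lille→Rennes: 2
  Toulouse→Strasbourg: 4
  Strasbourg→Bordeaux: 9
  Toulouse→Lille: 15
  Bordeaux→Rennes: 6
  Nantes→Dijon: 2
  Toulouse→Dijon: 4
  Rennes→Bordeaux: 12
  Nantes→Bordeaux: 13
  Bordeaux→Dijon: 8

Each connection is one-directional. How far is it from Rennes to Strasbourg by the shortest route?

35

Paths from Rennes to Strasbourg:
Rennes→Bordeaux→Dijon→Toulouse→Strasbourg: 12 + 8 + 13 + 4 = 37
Rennes→Lille→Nantes→Bordeaux→Dijon→Toulouse→Strasbourg: 13 + 3 + 13 + 8 + 13 + 4 = 54
Rennes→Bordeaux→Nantes→Dijon→Toulouse→Strasbourg: 12 + 5 + 2 + 13 + 4 = 36
Rennes→Lille→Nantes→Dijon→Toulouse→Strasbourg: 13 + 3 + 2 + 13 + 4 = 35
The minimum is 35 mi.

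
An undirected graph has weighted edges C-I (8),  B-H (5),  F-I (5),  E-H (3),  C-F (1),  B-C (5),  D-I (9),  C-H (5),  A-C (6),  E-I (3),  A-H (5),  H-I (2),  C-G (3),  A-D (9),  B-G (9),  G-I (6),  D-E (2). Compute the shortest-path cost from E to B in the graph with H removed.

Checking several routes:
E -> I -> F -> C -> B: 3 + 5 + 1 + 5 = 14
E -> I -> G -> B: 3 + 6 + 9 = 18
E -> I -> G -> C -> B: 3 + 6 + 3 + 5 = 17
E -> I -> C -> B: 3 + 8 + 5 = 16
The minimum is 14.

14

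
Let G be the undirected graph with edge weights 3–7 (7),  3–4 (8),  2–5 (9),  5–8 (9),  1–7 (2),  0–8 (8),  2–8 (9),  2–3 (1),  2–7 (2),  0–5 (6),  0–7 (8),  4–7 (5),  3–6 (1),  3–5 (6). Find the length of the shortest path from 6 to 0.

12

Comparing a few candidate routes:
6 -> 3 -> 2 -> 5 -> 0: 1 + 1 + 9 + 6 = 17
6 -> 3 -> 2 -> 7 -> 0: 1 + 1 + 2 + 8 = 12
6 -> 3 -> 5 -> 0: 1 + 6 + 6 = 13
6 -> 3 -> 2 -> 8 -> 0: 1 + 1 + 9 + 8 = 19
6 -> 3 -> 7 -> 0: 1 + 7 + 8 = 16
6 -> 3 -> 4 -> 7 -> 0: 1 + 8 + 5 + 8 = 22
Best route has total 12.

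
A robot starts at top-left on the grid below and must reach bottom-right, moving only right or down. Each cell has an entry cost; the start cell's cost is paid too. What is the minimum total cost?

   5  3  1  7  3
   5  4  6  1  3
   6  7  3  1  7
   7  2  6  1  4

22

Take r0c0→r0c1→r0c2→r1c2→r1c3→r2c3→r3c3→r3c4 for a total of 5 + 3 + 1 + 6 + 1 + 1 + 1 + 4 = 22.
For comparison, the top-then-right route costs 33.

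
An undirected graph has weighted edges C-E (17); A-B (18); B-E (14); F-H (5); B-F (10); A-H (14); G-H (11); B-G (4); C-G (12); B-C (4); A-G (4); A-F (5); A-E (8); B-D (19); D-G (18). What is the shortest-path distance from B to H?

15

Checking several routes:
B -> G -> A -> H: 4 + 4 + 14 = 22
B -> C -> G -> H: 4 + 12 + 11 = 27
B -> G -> A -> F -> H: 4 + 4 + 5 + 5 = 18
B -> F -> H: 10 + 5 = 15
B -> G -> H: 4 + 11 = 15
Best route has total 15.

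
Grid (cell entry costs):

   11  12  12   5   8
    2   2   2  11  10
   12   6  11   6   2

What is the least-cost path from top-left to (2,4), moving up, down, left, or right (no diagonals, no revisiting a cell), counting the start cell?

36

Cheapest: (0,0) -> (1,0) -> (1,1) -> (1,2) -> (1,3) -> (2,3) -> (2,4)
  11 + 2 + 2 + 2 + 11 + 6 + 2 = 36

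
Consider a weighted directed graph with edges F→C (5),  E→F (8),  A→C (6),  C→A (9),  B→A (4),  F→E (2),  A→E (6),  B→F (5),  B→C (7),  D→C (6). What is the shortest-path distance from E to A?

Paths from E to A:
E-F-C-A: 8 + 5 + 9 = 22
Best route has total 22.

22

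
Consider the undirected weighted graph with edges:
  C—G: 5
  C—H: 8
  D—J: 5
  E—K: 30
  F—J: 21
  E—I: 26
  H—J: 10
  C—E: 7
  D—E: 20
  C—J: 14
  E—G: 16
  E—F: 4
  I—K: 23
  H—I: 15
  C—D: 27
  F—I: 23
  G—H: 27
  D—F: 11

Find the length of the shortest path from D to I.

A few of the D→I routes:
D -> J -> C -> H -> I: 5 + 14 + 8 + 15 = 42
D -> J -> H -> I: 5 + 10 + 15 = 30
D -> F -> E -> I: 11 + 4 + 26 = 41
D -> F -> I: 11 + 23 = 34
Best route has total 30.

30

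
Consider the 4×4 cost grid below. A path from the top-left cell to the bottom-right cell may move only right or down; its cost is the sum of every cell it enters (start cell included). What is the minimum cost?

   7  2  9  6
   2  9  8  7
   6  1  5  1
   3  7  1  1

One optimal route is r0c0 r1c0 r2c0 r2c1 r2c2 r2c3 r3c3.
Its cost is 7 + 2 + 6 + 1 + 5 + 1 + 1 = 23.
For comparison, the top-then-right route costs 33.

23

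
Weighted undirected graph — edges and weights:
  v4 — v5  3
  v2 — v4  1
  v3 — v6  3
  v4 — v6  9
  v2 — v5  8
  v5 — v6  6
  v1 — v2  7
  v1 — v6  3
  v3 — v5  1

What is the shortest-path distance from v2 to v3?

A few of the v2→v3 routes:
v2 - v5 - v3: 8 + 1 = 9
v2 - v1 - v6 - v3: 7 + 3 + 3 = 13
v2 - v4 - v5 - v3: 1 + 3 + 1 = 5
Shortest: 5.

5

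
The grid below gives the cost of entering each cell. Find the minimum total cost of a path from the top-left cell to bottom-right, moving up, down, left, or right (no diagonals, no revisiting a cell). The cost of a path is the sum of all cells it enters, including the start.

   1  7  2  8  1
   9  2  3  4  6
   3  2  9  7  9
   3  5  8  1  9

One optimal route is (0,0)→(0,1)→(0,2)→(1,2)→(1,3)→(2,3)→(3,3)→(3,4).
Its cost is 1 + 7 + 2 + 3 + 4 + 7 + 1 + 9 = 34.

34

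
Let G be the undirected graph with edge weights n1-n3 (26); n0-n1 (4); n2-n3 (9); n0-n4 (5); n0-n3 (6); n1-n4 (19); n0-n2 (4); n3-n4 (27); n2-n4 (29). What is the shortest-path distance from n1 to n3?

Comparing a few candidate routes:
n1 → n0 → n4 → n3: 4 + 5 + 27 = 36
n1 → n4 → n0 → n3: 19 + 5 + 6 = 30
n1 → n0 → n2 → n3: 4 + 4 + 9 = 17
n1 → n3: 26
n1 → n0 → n3: 4 + 6 = 10
The minimum is 10.

10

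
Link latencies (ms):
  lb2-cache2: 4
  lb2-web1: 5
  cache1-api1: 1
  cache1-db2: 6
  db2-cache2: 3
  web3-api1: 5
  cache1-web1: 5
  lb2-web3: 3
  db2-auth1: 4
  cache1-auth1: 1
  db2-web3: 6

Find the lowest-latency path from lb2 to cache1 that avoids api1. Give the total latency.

10

Some routes from lb2 to cache1 avoiding api1:
lb2 → cache2 → db2 → cache1: 4 + 3 + 6 = 13
lb2 → web3 → db2 → auth1 → cache1: 3 + 6 + 4 + 1 = 14
lb2 → web1 → cache1: 5 + 5 = 10
lb2 → cache2 → db2 → auth1 → cache1: 4 + 3 + 4 + 1 = 12
The minimum is 10 ms.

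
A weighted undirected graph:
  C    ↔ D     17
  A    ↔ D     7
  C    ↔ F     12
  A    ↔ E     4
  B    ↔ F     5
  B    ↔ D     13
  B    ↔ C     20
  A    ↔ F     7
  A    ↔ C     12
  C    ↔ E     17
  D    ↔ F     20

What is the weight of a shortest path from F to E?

Checking several routes:
F-D-A-E: 20 + 7 + 4 = 31
F-C-E: 12 + 17 = 29
F-A-E: 7 + 4 = 11
F-C-A-E: 12 + 12 + 4 = 28
F-B-D-A-E: 5 + 13 + 7 + 4 = 29
Shortest: 11.

11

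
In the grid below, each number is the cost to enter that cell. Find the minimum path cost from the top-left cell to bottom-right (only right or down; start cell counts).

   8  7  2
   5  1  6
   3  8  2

22

Take [0,0]→[1,0]→[1,1]→[1,2]→[2,2] for a total of 8 + 5 + 1 + 6 + 2 = 22.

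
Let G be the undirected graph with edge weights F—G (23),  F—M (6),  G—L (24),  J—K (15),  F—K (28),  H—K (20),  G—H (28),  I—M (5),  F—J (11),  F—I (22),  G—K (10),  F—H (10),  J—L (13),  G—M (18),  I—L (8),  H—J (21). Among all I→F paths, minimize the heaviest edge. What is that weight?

Some routes from I to F:
I -> L -> J -> F: max(8, 13, 11) = 13
I -> M -> G -> K -> J -> F: max(5, 18, 10, 15, 11) = 18
I -> M -> F: max(5, 6) = 6
The minimum achievable maximum is 6.

6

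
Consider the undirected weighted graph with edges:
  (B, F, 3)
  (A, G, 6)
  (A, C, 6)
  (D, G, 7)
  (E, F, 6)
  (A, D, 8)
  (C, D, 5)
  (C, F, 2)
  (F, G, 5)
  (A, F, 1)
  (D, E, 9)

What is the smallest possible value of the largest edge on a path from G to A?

Checking several routes:
G-D-C-F-A: max(7, 5, 2, 1) = 7
G-A: max(6) = 6
G-F-A: max(5, 1) = 5
G-D-C-A: max(7, 5, 6) = 7
G-F-C-A: max(5, 2, 6) = 6
Best route has worst link 5.

5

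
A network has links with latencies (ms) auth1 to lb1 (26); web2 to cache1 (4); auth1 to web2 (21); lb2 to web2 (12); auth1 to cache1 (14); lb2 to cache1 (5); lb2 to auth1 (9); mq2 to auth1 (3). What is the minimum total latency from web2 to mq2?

Comparing a few candidate routes:
web2-lb2-auth1-mq2: 12 + 9 + 3 = 24
web2-cache1-lb2-auth1-mq2: 4 + 5 + 9 + 3 = 21
web2-cache1-auth1-mq2: 4 + 14 + 3 = 21
The minimum is 21 ms.

21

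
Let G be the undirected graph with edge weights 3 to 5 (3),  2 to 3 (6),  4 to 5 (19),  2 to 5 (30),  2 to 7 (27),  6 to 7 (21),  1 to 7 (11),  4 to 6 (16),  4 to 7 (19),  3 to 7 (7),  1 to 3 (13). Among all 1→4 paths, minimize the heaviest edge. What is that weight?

19

Some routes from 1 to 4:
1 → 7 → 6 → 4: max(11, 21, 16) = 21
1 → 3 → 5 → 4: max(13, 3, 19) = 19
1 → 3 → 7 → 4: max(13, 7, 19) = 19
1 → 7 → 4: max(11, 19) = 19
1 → 7 → 3 → 5 → 4: max(11, 7, 3, 19) = 19
Smallest bottleneck: 19.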